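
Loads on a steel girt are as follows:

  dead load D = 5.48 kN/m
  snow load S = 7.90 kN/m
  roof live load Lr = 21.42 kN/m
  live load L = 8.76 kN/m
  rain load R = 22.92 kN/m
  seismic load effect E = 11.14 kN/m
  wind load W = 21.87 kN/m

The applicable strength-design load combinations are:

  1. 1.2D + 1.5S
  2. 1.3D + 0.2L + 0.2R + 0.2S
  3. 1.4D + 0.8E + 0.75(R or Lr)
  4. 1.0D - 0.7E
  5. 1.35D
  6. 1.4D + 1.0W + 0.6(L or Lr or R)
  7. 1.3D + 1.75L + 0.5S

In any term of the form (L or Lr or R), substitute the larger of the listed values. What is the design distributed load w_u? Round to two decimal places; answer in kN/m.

(R or Lr) → R = 22.92 kN/m; (L or Lr or R) → R = 22.92 kN/m.
1. 1.2(5.48) + 1.5(7.90) = 6.58 + 11.85 = 18.43
2. 1.3(5.48) + 0.2(8.76) + 0.2(22.92) + 0.2(7.90) = 15.04
3. 1.4(5.48) + 0.8(11.14) + 0.75(22.92) = 7.67 + 8.91 + 17.19 = 33.77
4. 1.0(5.48) - 0.7(11.14) = 5.48 - 7.80 = -2.32
5. 1.35(5.48) = 7.40
6. 1.4(5.48) + 1.0(21.87) + 0.6(22.92) = 7.67 + 21.87 + 13.75 = 43.29
7. 1.3(5.48) + 1.75(8.76) + 0.5(7.90) = 7.12 + 15.33 + 3.95 = 26.40
Maximum is from combination 6.

43.29 kN/m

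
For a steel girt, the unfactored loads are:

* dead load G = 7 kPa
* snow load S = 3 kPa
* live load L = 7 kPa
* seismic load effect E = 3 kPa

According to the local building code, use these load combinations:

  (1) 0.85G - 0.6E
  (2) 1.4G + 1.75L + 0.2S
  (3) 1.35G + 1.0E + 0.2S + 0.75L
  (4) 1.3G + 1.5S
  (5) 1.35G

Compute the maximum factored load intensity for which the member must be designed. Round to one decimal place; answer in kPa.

22.7 kPa

(1) 0.85(7) - 0.6(3) = 6.0 - 1.8 = 4.2
(2) 1.4(7) + 1.75(7) + 0.2(3) = 9.8 + 12.3 + 0.6 = 22.7
(3) 1.35(7) + 1.0(3) + 0.2(3) + 0.75(7) = 18.3
(4) 1.3(7) + 1.5(3) = 9.1 + 4.5 = 13.6
(5) 1.35(7) = 9.5
Combination 2 governs: q_u = 22.7 kPa.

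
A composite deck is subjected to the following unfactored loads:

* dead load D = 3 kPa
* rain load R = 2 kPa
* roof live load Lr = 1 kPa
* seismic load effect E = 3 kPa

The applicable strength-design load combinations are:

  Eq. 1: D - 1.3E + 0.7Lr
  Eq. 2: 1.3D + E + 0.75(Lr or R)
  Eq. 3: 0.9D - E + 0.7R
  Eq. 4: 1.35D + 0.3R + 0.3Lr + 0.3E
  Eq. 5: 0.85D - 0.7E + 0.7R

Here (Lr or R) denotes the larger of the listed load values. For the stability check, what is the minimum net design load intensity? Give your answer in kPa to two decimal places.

(Lr or R) → R = 2 kPa.
Eq. 1: 1.0(3) - 1.3(3) + 0.7(1) = 3.00 - 3.90 + 0.70 = -0.20
Eq. 2: 1.3(3) + 1.0(3) + 0.75(2) = 3.90 + 3.00 + 1.50 = 8.40
Eq. 3: 0.9(3) - 1.0(3) + 0.7(2) = 2.70 - 3.00 + 1.40 = 1.10
Eq. 4: 1.35(3) + 0.3(2) + 0.3(1) + 0.3(3) = 4.05 + 0.60 + 0.30 + 0.90 = 5.85
Eq. 5: 0.85(3) - 0.7(3) + 0.7(2) = 2.55 - 2.10 + 1.40 = 1.85
Combination 1 gives the minimum: -0.20 kPa.

-0.20 kPa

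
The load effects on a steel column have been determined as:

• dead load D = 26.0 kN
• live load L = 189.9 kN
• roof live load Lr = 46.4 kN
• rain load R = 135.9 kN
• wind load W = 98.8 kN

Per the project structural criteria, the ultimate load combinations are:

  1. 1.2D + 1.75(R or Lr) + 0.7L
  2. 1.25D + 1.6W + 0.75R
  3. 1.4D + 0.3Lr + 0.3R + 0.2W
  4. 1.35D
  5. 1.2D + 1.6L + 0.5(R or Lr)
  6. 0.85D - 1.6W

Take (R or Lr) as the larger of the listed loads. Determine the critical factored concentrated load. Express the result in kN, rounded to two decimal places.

(R or Lr) → R = 135.9 kN.
1. 1.2(26.0) + 1.75(135.9) + 0.7(189.9) = 31.20 + 237.83 + 132.93 = 401.96
2. 1.25(26.0) + 1.6(98.8) + 0.75(135.9) = 32.50 + 158.08 + 101.93 = 292.51
3. 1.4(26.0) + 0.3(46.4) + 0.3(135.9) + 0.2(98.8) = 36.40 + 13.92 + 40.77 + 19.76 = 110.85
4. 1.35(26.0) = 35.10
5. 1.2(26.0) + 1.6(189.9) + 0.5(135.9) = 31.20 + 303.84 + 67.95 = 402.99
6. 0.85(26.0) - 1.6(98.8) = 22.10 - 158.08 = -135.98
The controlling combination is 5, giving 402.99 kN.

402.99 kN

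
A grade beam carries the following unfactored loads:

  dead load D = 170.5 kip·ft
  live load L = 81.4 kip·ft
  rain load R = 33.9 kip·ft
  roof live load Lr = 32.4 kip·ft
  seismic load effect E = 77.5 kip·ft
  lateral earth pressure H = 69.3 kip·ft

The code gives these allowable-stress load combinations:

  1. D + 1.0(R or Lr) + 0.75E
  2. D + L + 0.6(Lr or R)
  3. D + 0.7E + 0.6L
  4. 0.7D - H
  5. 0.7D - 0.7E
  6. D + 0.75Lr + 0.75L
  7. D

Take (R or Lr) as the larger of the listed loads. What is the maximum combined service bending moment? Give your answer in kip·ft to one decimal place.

(R or Lr) → R = 33.9 kip·ft; (Lr or R) → R = 33.9 kip·ft.
1. 1.0(170.5) + 1.0(33.9) + 0.75(77.5) = 170.5 + 33.9 + 58.1 = 262.5
2. 1.0(170.5) + 1.0(81.4) + 0.6(33.9) = 170.5 + 81.4 + 20.3 = 272.2
3. 1.0(170.5) + 0.7(77.5) + 0.6(81.4) = 170.5 + 54.3 + 48.8 = 273.6
4. 0.7(170.5) - 1.0(69.3) = 119.4 - 69.3 = 50.1
5. 0.7(170.5) - 0.7(77.5) = 119.4 - 54.3 = 65.1
6. 1.0(170.5) + 0.75(32.4) + 0.75(81.4) = 170.5 + 24.3 + 61.1 = 255.9
7. 1.0(170.5) = 170.5
Maximum is from combination 3.

273.6 kip·ft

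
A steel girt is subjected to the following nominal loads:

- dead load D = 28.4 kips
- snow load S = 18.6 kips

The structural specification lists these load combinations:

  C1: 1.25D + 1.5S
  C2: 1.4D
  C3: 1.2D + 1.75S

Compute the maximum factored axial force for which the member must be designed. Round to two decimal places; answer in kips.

C1: 1.25(28.4) + 1.5(18.6) = 35.50 + 27.90 = 63.40
C2: 1.4(28.4) = 39.76
C3: 1.2(28.4) + 1.75(18.6) = 34.08 + 32.55 = 66.63
Combination 3 governs: P_u = 66.63 kips.

66.63 kips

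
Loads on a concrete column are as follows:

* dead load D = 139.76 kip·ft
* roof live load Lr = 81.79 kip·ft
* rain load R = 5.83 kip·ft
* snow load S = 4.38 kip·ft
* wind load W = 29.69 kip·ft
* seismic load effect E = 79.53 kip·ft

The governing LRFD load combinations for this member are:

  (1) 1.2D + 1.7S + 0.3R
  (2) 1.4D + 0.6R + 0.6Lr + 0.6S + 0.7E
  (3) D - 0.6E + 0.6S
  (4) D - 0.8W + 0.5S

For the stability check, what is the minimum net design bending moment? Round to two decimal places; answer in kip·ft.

(1) 1.2(139.76) + 1.7(4.38) + 0.3(5.83) = 167.71 + 7.45 + 1.75 = 176.91
(2) 1.4(139.76) + 0.6(5.83) + 0.6(81.79) + 0.6(4.38) + 0.7(79.53) = 306.54
(3) 1.0(139.76) - 0.6(79.53) + 0.6(4.38) = 139.76 - 47.72 + 2.63 = 94.67
(4) 1.0(139.76) - 0.8(29.69) + 0.5(4.38) = 139.76 - 23.75 + 2.19 = 118.20
Combination 3 gives the minimum: 94.67 kip·ft.

94.67 kip·ft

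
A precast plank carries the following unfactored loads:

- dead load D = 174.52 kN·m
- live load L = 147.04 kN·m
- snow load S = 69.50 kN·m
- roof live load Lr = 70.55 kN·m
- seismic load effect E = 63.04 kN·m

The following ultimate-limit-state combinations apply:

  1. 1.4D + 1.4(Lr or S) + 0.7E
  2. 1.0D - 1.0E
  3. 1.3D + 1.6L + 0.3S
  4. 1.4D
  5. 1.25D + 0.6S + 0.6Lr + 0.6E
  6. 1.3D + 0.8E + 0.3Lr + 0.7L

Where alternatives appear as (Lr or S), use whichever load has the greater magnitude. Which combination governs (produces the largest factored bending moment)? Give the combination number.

(Lr or S) → Lr = 70.55 kN·m.
1. 1.4(174.52) + 1.4(70.55) + 0.7(63.04) = 387.23
2. 1.0(174.52) - 1.0(63.04) = 111.48
3. 1.3(174.52) + 1.6(147.04) + 0.3(69.50) = 482.99
4. 1.4(174.52) = 244.33
5. 1.25(174.52) + 0.6(69.50) + 0.6(70.55) + 0.6(63.04) = 340.00
6. 1.3(174.52) + 0.8(63.04) + 0.3(70.55) + 0.7(147.04) = 401.40
The largest value is 482.99 kN·m from combination 3.

Combination 3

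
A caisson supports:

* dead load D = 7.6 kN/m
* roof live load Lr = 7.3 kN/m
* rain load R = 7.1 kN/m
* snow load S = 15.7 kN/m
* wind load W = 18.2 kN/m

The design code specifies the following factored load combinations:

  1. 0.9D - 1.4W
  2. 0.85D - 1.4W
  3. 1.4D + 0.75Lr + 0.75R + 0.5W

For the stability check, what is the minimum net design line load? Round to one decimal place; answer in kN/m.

1. 0.9(7.6) - 1.4(18.2) = -18.6
2. 0.85(7.6) - 1.4(18.2) = -19.0
3. 1.4(7.6) + 0.75(7.3) + 0.75(7.1) + 0.5(18.2) = 30.5
Combination 2 gives the minimum: -19.0 kN/m.

-19.0 kN/m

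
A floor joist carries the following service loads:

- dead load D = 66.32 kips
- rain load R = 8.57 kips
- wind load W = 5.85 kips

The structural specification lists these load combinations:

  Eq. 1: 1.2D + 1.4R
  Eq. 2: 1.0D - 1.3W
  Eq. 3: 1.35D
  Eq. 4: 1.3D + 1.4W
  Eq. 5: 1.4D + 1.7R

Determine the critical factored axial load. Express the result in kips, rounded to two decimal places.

Eq. 1: 1.2(66.32) + 1.4(8.57) = 91.58
Eq. 2: 1.0(66.32) - 1.3(5.85) = 58.72
Eq. 3: 1.35(66.32) = 89.53
Eq. 4: 1.3(66.32) + 1.4(5.85) = 94.41
Eq. 5: 1.4(66.32) + 1.7(8.57) = 107.42
Maximum is from combination 5.

107.42 kips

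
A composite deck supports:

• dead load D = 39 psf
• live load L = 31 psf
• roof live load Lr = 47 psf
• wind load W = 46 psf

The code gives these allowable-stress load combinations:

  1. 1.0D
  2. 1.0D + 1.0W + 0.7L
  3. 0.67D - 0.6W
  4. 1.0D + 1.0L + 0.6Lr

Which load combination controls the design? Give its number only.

1. 1.0(39) = 39.0
2. 1.0(39) + 1.0(46) + 0.7(31) = 39.0 + 46.0 + 21.7 = 106.7
3. 0.67(39) - 0.6(46) = 26.1 - 27.6 = -1.5
4. 1.0(39) + 1.0(31) + 0.6(47) = 39.0 + 31.0 + 28.2 = 98.2
The largest value is 106.7 psf from combination 2.

Combination 2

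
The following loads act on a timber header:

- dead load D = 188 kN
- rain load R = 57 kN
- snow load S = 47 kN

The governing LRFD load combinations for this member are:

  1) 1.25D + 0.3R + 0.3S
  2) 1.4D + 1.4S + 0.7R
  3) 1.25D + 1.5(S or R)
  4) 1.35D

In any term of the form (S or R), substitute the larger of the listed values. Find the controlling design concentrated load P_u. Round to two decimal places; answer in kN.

(S or R) → R = 57 kN.
1) 1.25(188) + 0.3(57) + 0.3(47) = 266.20
2) 1.4(188) + 1.4(47) + 0.7(57) = 368.90
3) 1.25(188) + 1.5(57) = 320.50
4) 1.35(188) = 253.80
Maximum is from combination 2.

368.90 kN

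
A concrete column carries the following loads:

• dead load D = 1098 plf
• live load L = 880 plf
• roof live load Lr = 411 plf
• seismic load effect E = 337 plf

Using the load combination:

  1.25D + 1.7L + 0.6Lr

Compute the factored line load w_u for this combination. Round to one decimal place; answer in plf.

1.25(1098) + 1.7(880) + 0.6(411) = 3115.1
w_u = 3115.1 plf.

3115.1 plf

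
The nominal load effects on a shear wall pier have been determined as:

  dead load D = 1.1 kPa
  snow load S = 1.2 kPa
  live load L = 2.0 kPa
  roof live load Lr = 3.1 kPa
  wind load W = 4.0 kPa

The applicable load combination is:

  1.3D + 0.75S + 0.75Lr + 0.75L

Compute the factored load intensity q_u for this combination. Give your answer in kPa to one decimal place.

1.3(1.1) + 0.75(1.2) + 0.75(3.1) + 0.75(2.0) = 6.2
q_u = 6.2 kPa.

6.2 kPa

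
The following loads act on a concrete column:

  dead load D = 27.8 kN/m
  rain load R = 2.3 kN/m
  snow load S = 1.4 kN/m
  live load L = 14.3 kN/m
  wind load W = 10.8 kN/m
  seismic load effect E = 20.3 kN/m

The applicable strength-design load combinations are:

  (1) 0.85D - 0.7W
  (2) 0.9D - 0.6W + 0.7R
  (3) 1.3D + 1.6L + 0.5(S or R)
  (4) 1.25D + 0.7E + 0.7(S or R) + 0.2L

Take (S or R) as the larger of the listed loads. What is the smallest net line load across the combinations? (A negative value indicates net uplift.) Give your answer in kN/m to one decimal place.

16.1 kN/m

(S or R) → R = 2.3 kN/m.
(1) 0.85(27.8) - 0.7(10.8) = 16.1
(2) 0.9(27.8) - 0.6(10.8) + 0.7(2.3) = 20.2
(3) 1.3(27.8) + 1.6(14.3) + 0.5(2.3) = 60.2
(4) 1.25(27.8) + 0.7(20.3) + 0.7(2.3) + 0.2(14.3) = 53.4
Combination 1 gives the minimum: 16.1 kN/m.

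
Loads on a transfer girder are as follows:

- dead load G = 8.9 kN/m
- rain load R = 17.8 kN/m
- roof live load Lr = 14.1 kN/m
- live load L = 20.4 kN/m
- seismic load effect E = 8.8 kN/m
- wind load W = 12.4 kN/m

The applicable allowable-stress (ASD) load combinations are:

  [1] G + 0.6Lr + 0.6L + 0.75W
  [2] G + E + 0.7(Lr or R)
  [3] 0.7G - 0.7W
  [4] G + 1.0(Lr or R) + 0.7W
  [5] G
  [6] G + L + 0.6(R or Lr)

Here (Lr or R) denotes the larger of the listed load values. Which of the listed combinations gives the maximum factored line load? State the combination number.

Combination 6

(Lr or R) → R = 17.8 kN/m; (R or Lr) → R = 17.8 kN/m.
[1] 1.0(8.9) + 0.6(14.1) + 0.6(20.4) + 0.75(12.4) = 8.90 + 8.46 + 12.24 + 9.30 = 38.90
[2] 1.0(8.9) + 1.0(8.8) + 0.7(17.8) = 8.90 + 8.80 + 12.46 = 30.16
[3] 0.7(8.9) - 0.7(12.4) = 6.23 - 8.68 = -2.45
[4] 1.0(8.9) + 1.0(17.8) + 0.7(12.4) = 8.90 + 17.80 + 8.68 = 35.38
[5] 1.0(8.9) = 8.90
[6] 1.0(8.9) + 1.0(20.4) + 0.6(17.8) = 8.90 + 20.40 + 10.68 = 39.98
The largest value is 39.98 kN/m from combination 6.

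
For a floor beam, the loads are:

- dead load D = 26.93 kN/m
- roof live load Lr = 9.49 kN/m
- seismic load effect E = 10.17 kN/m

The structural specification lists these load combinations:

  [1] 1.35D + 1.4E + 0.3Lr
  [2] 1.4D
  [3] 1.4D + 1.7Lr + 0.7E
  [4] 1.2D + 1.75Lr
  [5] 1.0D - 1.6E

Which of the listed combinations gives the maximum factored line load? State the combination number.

Combination 3

[1] 1.35(26.93) + 1.4(10.17) + 0.3(9.49) = 53.44
[2] 1.4(26.93) = 37.70
[3] 1.4(26.93) + 1.7(9.49) + 0.7(10.17) = 60.95
[4] 1.2(26.93) + 1.75(9.49) = 48.92
[5] 1.0(26.93) - 1.6(10.17) = 10.66
The largest value is 60.95 kN/m from combination 3.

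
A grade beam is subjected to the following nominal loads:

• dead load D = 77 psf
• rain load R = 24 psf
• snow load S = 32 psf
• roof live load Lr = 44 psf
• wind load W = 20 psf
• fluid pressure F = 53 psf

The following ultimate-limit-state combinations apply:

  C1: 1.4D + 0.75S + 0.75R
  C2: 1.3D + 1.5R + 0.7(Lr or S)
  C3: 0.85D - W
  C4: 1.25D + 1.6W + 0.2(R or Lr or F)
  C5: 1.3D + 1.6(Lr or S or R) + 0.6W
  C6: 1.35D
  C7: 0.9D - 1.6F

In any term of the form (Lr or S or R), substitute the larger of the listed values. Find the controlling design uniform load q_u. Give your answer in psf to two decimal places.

182.50 psf

(Lr or S) → Lr = 44 psf; (R or Lr or F) → F = 53 psf; (Lr or S or R) → Lr = 44 psf.
C1: 1.4(77) + 0.75(32) + 0.75(24) = 149.80
C2: 1.3(77) + 1.5(24) + 0.7(44) = 166.90
C3: 0.85(77) - 1.0(20) = 45.45
C4: 1.25(77) + 1.6(20) + 0.2(53) = 138.85
C5: 1.3(77) + 1.6(44) + 0.6(20) = 182.50
C6: 1.35(77) = 103.95
C7: 0.9(77) - 1.6(53) = -15.50
The controlling combination is 5, giving 182.50 psf.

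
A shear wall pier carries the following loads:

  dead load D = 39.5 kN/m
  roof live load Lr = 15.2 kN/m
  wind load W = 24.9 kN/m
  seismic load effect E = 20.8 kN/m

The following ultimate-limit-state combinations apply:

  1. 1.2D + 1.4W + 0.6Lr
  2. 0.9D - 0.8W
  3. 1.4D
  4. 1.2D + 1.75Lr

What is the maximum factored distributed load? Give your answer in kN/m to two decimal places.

91.38 kN/m

1. 1.2(39.5) + 1.4(24.9) + 0.6(15.2) = 91.38
2. 0.9(39.5) - 0.8(24.9) = 15.63
3. 1.4(39.5) = 55.30
4. 1.2(39.5) + 1.75(15.2) = 74.00
The controlling combination is 1, giving 91.38 kN/m.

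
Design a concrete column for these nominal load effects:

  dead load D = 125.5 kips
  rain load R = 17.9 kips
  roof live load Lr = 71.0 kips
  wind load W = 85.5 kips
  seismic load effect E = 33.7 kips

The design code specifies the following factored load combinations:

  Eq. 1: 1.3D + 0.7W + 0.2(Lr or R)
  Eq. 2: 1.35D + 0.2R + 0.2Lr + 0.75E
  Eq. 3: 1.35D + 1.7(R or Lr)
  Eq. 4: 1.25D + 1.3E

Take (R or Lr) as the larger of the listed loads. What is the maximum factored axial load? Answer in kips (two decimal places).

(Lr or R) → Lr = 71.0 kips; (R or Lr) → Lr = 71.0 kips.
Eq. 1: 1.3(125.5) + 0.7(85.5) + 0.2(71.0) = 237.20
Eq. 2: 1.35(125.5) + 0.2(17.9) + 0.2(71.0) + 0.75(33.7) = 212.48
Eq. 3: 1.35(125.5) + 1.7(71.0) = 290.13
Eq. 4: 1.25(125.5) + 1.3(33.7) = 200.69
Combination 3 governs: P_u = 290.13 kips.

290.13 kips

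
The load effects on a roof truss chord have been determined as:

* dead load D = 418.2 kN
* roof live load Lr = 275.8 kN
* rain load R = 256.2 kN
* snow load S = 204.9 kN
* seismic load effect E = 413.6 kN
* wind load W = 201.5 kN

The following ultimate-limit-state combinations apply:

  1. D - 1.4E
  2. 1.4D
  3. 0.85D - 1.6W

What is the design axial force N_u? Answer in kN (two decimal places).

1. 1.0(418.2) - 1.4(413.6) = -160.84
2. 1.4(418.2) = 585.48
3. 0.85(418.2) - 1.6(201.5) = 33.07
Maximum is from combination 2.

585.48 kN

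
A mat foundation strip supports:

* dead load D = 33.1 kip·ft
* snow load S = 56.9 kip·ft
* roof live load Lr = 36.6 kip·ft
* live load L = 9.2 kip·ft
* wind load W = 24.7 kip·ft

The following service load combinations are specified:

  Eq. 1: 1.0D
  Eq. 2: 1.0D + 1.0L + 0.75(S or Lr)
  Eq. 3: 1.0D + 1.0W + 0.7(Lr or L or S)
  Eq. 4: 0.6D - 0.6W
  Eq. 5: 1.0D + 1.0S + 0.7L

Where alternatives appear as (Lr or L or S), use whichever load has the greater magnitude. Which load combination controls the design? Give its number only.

Combination 3

(S or Lr) → S = 56.9 kip·ft; (Lr or L or S) → S = 56.9 kip·ft.
Eq. 1: 1.0(33.1) = 33.1
Eq. 2: 1.0(33.1) + 1.0(9.2) + 0.75(56.9) = 33.1 + 9.2 + 42.7 = 85.0
Eq. 3: 1.0(33.1) + 1.0(24.7) + 0.7(56.9) = 33.1 + 24.7 + 39.8 = 97.6
Eq. 4: 0.6(33.1) - 0.6(24.7) = 5.0
Eq. 5: 1.0(33.1) + 1.0(56.9) + 0.7(9.2) = 33.1 + 56.9 + 6.4 = 96.4
The largest value is 97.6 kip·ft from combination 3.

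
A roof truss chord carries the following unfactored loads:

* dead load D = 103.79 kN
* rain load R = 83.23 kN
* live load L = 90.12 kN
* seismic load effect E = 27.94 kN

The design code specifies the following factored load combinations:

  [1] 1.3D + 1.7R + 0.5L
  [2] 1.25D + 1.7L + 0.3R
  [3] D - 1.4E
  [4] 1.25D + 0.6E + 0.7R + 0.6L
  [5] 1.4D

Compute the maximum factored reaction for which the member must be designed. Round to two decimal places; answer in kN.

321.48 kN

[1] 1.3(103.79) + 1.7(83.23) + 0.5(90.12) = 134.93 + 141.49 + 45.06 = 321.48
[2] 1.25(103.79) + 1.7(90.12) + 0.3(83.23) = 129.74 + 153.20 + 24.97 = 307.91
[3] 1.0(103.79) - 1.4(27.94) = 103.79 - 39.12 = 64.67
[4] 1.25(103.79) + 0.6(27.94) + 0.7(83.23) + 0.6(90.12) = 129.74 + 16.76 + 58.26 + 54.07 = 258.83
[5] 1.4(103.79) = 145.31
The controlling combination is 1, giving 321.48 kN.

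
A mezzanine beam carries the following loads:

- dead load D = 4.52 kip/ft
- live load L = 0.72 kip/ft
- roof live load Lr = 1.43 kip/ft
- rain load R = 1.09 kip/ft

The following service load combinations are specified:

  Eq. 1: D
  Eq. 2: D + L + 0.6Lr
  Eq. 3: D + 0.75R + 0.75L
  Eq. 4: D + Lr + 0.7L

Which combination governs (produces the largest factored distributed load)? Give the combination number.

Eq. 1: 1.0(4.52) = 4.52
Eq. 2: 1.0(4.52) + 1.0(0.72) + 0.6(1.43) = 4.52 + 0.72 + 0.86 = 6.10
Eq. 3: 1.0(4.52) + 0.75(1.09) + 0.75(0.72) = 4.52 + 0.82 + 0.54 = 5.88
Eq. 4: 1.0(4.52) + 1.0(1.43) + 0.7(0.72) = 4.52 + 1.43 + 0.50 = 6.45
The largest value is 6.45 kip/ft from combination 4.

Combination 4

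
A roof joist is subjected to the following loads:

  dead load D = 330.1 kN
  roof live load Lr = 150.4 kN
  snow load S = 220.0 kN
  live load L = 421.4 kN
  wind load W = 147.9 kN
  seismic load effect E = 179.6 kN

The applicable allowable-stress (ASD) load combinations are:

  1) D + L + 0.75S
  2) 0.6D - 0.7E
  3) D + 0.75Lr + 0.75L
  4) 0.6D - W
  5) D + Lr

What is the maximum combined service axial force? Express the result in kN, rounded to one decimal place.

916.5 kN

1) 1.0(330.1) + 1.0(421.4) + 0.75(220.0) = 916.5
2) 0.6(330.1) - 0.7(179.6) = 72.3
3) 1.0(330.1) + 0.75(150.4) + 0.75(421.4) = 759.0
4) 0.6(330.1) - 1.0(147.9) = 50.2
5) 1.0(330.1) + 1.0(150.4) = 480.5
Maximum is from combination 1.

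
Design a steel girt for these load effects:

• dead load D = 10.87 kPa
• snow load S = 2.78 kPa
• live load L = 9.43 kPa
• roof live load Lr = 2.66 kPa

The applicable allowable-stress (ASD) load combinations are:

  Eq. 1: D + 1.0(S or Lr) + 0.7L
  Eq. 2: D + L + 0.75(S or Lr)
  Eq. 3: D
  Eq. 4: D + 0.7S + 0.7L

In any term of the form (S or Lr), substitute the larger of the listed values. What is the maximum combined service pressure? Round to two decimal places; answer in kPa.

22.39 kPa

(S or Lr) → S = 2.78 kPa.
Eq. 1: 1.0(10.87) + 1.0(2.78) + 0.7(9.43) = 10.87 + 2.78 + 6.60 = 20.25
Eq. 2: 1.0(10.87) + 1.0(9.43) + 0.75(2.78) = 10.87 + 9.43 + 2.09 = 22.39
Eq. 3: 1.0(10.87) = 10.87
Eq. 4: 1.0(10.87) + 0.7(2.78) + 0.7(9.43) = 10.87 + 1.95 + 6.60 = 19.42
Maximum is from combination 2.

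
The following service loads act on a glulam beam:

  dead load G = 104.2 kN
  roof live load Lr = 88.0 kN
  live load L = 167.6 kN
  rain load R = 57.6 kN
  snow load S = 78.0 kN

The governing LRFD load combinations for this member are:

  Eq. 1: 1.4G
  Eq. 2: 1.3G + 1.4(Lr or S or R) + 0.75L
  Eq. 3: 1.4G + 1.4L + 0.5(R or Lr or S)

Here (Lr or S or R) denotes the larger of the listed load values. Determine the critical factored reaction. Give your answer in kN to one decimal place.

424.5 kN

(Lr or S or R) → Lr = 88.0 kN; (R or Lr or S) → Lr = 88.0 kN.
Eq. 1: 1.4(104.2) = 145.9
Eq. 2: 1.3(104.2) + 1.4(88.0) + 0.75(167.6) = 135.5 + 123.2 + 125.7 = 384.4
Eq. 3: 1.4(104.2) + 1.4(167.6) + 0.5(88.0) = 145.9 + 234.6 + 44.0 = 424.5
The controlling combination is 3, giving 424.5 kN.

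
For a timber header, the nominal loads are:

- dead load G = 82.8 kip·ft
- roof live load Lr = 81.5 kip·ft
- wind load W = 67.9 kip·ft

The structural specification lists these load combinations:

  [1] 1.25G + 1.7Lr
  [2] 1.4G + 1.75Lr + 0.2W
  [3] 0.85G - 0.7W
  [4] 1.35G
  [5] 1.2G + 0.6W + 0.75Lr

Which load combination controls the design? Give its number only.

[1] 1.25(82.8) + 1.7(81.5) = 103.5 + 138.6 = 242.1
[2] 1.4(82.8) + 1.75(81.5) + 0.2(67.9) = 115.9 + 142.6 + 13.6 = 272.1
[3] 0.85(82.8) - 0.7(67.9) = 70.4 - 47.5 = 22.9
[4] 1.35(82.8) = 111.8
[5] 1.2(82.8) + 0.6(67.9) + 0.75(81.5) = 99.4 + 40.7 + 61.1 = 201.2
The largest value is 272.1 kip·ft from combination 2.

Combination 2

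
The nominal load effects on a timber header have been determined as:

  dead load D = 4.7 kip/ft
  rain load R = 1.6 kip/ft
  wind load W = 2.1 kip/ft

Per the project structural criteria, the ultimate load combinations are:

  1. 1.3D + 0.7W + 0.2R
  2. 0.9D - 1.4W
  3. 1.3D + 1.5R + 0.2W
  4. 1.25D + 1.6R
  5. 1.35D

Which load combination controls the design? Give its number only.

Combination 3

1. 1.3(4.7) + 0.7(2.1) + 0.2(1.6) = 7.9
2. 0.9(4.7) - 1.4(2.1) = 1.3
3. 1.3(4.7) + 1.5(1.6) + 0.2(2.1) = 8.9
4. 1.25(4.7) + 1.6(1.6) = 8.4
5. 1.35(4.7) = 6.3
The largest value is 8.9 kip/ft from combination 3.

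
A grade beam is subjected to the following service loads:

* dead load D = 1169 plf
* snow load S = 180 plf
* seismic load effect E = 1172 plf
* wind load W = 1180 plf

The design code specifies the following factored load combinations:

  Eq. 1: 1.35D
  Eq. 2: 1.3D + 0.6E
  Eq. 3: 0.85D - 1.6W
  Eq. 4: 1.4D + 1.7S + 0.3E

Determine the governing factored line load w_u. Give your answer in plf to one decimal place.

Eq. 1: 1.35(1169) = 1578.2
Eq. 2: 1.3(1169) + 0.6(1172) = 1519.7 + 703.2 = 2222.9
Eq. 3: 0.85(1169) - 1.6(1180) = -894.4
Eq. 4: 1.4(1169) + 1.7(180) + 0.3(1172) = 1636.6 + 306.0 + 351.6 = 2294.2
Maximum is from combination 4.

2294.2 plf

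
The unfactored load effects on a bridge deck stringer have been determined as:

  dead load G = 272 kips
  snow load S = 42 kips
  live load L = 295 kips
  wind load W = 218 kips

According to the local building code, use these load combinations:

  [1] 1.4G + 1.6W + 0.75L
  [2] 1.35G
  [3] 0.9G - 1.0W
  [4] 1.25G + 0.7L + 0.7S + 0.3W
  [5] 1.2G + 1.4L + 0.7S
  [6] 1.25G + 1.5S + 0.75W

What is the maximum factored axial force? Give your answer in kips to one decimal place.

[1] 1.4(272) + 1.6(218) + 0.75(295) = 380.8 + 348.8 + 221.3 = 950.9
[2] 1.35(272) = 367.2
[3] 0.9(272) - 1.0(218) = 244.8 - 218.0 = 26.8
[4] 1.25(272) + 0.7(295) + 0.7(42) + 0.3(218) = 340.0 + 206.5 + 29.4 + 65.4 = 641.3
[5] 1.2(272) + 1.4(295) + 0.7(42) = 326.4 + 413.0 + 29.4 = 768.8
[6] 1.25(272) + 1.5(42) + 0.75(218) = 340.0 + 63.0 + 163.5 = 566.5
Combination 1 governs: P_u = 950.9 kips.

950.9 kips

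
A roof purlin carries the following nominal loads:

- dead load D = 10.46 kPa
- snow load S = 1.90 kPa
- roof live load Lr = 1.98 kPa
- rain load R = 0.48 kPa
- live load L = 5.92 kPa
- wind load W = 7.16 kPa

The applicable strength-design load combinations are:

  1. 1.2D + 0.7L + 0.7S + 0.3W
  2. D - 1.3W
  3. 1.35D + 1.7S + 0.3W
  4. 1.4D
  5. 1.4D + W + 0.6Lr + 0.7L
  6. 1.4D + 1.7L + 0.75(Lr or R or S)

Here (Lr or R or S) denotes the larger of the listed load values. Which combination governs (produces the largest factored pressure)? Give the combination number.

(Lr or R or S) → Lr = 1.98 kPa.
1. 1.2(10.46) + 0.7(5.92) + 0.7(1.90) + 0.3(7.16) = 12.55 + 4.14 + 1.33 + 2.15 = 20.17
2. 1.0(10.46) - 1.3(7.16) = 10.46 - 9.31 = 1.15
3. 1.35(10.46) + 1.7(1.90) + 0.3(7.16) = 14.12 + 3.23 + 2.15 = 19.50
4. 1.4(10.46) = 14.64
5. 1.4(10.46) + 1.0(7.16) + 0.6(1.98) + 0.7(5.92) = 27.14
6. 1.4(10.46) + 1.7(5.92) + 0.75(1.98) = 14.64 + 10.06 + 1.49 = 26.19
The largest value is 27.14 kPa from combination 5.

Combination 5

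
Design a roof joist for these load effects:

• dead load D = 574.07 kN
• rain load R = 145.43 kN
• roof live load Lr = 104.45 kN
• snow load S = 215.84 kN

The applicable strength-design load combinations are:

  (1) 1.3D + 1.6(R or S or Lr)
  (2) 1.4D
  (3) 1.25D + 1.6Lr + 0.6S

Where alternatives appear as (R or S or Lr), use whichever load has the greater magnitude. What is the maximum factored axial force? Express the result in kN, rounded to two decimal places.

1091.64 kN

(R or S or Lr) → S = 215.84 kN.
(1) 1.3(574.07) + 1.6(215.84) = 1091.64
(2) 1.4(574.07) = 803.70
(3) 1.25(574.07) + 1.6(104.45) + 0.6(215.84) = 717.59 + 167.12 + 129.50 = 1014.21
Combination 1 governs: N_u = 1091.64 kN.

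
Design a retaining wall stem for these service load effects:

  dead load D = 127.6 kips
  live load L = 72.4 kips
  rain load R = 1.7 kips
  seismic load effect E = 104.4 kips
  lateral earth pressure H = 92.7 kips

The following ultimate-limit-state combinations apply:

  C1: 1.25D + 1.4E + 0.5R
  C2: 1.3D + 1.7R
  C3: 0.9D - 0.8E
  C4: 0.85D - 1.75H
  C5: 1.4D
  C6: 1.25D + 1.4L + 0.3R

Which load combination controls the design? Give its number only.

Combination 1

C1: 1.25(127.6) + 1.4(104.4) + 0.5(1.7) = 306.5
C2: 1.3(127.6) + 1.7(1.7) = 165.9 + 2.9 = 168.8
C3: 0.9(127.6) - 0.8(104.4) = 114.8 - 83.5 = 31.3
C4: 0.85(127.6) - 1.75(92.7) = -53.8
C5: 1.4(127.6) = 178.6
C6: 1.25(127.6) + 1.4(72.4) + 0.3(1.7) = 159.5 + 101.4 + 0.5 = 261.4
The largest value is 306.5 kips from combination 1.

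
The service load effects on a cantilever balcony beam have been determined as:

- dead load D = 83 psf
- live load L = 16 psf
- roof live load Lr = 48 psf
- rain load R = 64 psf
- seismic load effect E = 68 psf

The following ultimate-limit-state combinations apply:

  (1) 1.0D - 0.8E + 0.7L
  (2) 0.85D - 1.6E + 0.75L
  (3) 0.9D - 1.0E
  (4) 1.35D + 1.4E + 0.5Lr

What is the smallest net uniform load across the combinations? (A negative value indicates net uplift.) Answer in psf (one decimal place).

-26.3 psf

(1) 1.0(83) - 0.8(68) + 0.7(16) = 83.0 - 54.4 + 11.2 = 39.8
(2) 0.85(83) - 1.6(68) + 0.75(16) = -26.3
(3) 0.9(83) - 1.0(68) = 74.7 - 68.0 = 6.7
(4) 1.35(83) + 1.4(68) + 0.5(48) = 112.1 + 95.2 + 24.0 = 231.3
Combination 2 gives the minimum: -26.3 psf.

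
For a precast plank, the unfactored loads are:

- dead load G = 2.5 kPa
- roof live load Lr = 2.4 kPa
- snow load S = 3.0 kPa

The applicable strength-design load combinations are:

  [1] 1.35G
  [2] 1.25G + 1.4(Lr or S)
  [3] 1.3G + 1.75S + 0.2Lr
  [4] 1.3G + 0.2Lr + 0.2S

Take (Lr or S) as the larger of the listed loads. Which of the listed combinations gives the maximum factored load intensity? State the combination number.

(Lr or S) → S = 3.0 kPa.
[1] 1.35(2.5) = 3.38
[2] 1.25(2.5) + 1.4(3.0) = 7.33
[3] 1.3(2.5) + 1.75(3.0) + 0.2(2.4) = 8.98
[4] 1.3(2.5) + 0.2(2.4) + 0.2(3.0) = 4.33
The largest value is 8.98 kPa from combination 3.

Combination 3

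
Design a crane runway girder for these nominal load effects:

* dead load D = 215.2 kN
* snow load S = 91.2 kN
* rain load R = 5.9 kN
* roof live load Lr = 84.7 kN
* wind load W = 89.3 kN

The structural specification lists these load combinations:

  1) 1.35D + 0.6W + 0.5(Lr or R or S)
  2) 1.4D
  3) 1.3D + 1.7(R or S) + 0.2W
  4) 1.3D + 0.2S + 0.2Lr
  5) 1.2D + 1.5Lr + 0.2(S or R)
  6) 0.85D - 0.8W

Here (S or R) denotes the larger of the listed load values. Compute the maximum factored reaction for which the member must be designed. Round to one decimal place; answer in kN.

452.7 kN

(Lr or R or S) → S = 91.2 kN; (R or S) → S = 91.2 kN; (S or R) → S = 91.2 kN.
1) 1.35(215.2) + 0.6(89.3) + 0.5(91.2) = 290.5 + 53.6 + 45.6 = 389.7
2) 1.4(215.2) = 301.3
3) 1.3(215.2) + 1.7(91.2) + 0.2(89.3) = 279.8 + 155.0 + 17.9 = 452.7
4) 1.3(215.2) + 0.2(91.2) + 0.2(84.7) = 279.8 + 18.2 + 16.9 = 314.9
5) 1.2(215.2) + 1.5(84.7) + 0.2(91.2) = 258.2 + 127.1 + 18.2 = 403.5
6) 0.85(215.2) - 0.8(89.3) = 182.9 - 71.4 = 111.5
The controlling combination is 3, giving 452.7 kN.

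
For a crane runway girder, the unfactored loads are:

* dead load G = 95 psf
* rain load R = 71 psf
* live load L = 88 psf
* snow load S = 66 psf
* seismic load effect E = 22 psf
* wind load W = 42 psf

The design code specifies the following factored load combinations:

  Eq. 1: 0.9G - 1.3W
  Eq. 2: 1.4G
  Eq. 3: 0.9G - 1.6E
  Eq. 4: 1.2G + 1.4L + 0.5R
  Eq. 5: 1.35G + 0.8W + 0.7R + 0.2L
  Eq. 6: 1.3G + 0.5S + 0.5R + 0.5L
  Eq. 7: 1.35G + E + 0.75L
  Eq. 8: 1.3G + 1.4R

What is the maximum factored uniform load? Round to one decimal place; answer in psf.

272.7 psf

Eq. 1: 0.9(95) - 1.3(42) = 85.5 - 54.6 = 30.9
Eq. 2: 1.4(95) = 133.0
Eq. 3: 0.9(95) - 1.6(22) = 85.5 - 35.2 = 50.3
Eq. 4: 1.2(95) + 1.4(88) + 0.5(71) = 114.0 + 123.2 + 35.5 = 272.7
Eq. 5: 1.35(95) + 0.8(42) + 0.7(71) + 0.2(88) = 128.3 + 33.6 + 49.7 + 17.6 = 229.2
Eq. 6: 1.3(95) + 0.5(66) + 0.5(71) + 0.5(88) = 123.5 + 33.0 + 35.5 + 44.0 = 236.0
Eq. 7: 1.35(95) + 1.0(22) + 0.75(88) = 128.3 + 22.0 + 66.0 = 216.3
Eq. 8: 1.3(95) + 1.4(71) = 123.5 + 99.4 = 222.9
The controlling combination is 4, giving 272.7 psf.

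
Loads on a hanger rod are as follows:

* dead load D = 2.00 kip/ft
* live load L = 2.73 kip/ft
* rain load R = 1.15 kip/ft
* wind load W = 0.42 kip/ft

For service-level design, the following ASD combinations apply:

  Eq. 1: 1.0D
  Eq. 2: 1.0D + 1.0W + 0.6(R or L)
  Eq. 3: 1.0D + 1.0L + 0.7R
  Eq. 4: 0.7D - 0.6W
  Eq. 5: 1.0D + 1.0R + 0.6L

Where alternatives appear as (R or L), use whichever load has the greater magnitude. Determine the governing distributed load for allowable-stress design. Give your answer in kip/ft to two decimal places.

5.54 kip/ft

(R or L) → L = 2.73 kip/ft.
Eq. 1: 1.0(2.00) = 2.00
Eq. 2: 1.0(2.00) + 1.0(0.42) + 0.6(2.73) = 2.00 + 0.42 + 1.64 = 4.06
Eq. 3: 1.0(2.00) + 1.0(2.73) + 0.7(1.15) = 2.00 + 2.73 + 0.81 = 5.54
Eq. 4: 0.7(2.00) - 0.6(0.42) = 1.40 - 0.25 = 1.15
Eq. 5: 1.0(2.00) + 1.0(1.15) + 0.6(2.73) = 2.00 + 1.15 + 1.64 = 4.79
Combination 3 governs: w = 5.54 kip/ft.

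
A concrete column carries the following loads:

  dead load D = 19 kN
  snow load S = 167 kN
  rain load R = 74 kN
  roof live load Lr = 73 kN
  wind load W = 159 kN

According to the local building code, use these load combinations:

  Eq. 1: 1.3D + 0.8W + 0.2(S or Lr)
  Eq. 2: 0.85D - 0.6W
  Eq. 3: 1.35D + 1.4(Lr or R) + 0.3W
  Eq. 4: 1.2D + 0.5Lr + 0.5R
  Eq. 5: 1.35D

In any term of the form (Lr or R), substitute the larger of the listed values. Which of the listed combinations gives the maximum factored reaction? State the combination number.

Combination 1

(S or Lr) → S = 167 kN; (Lr or R) → R = 74 kN.
Eq. 1: 1.3(19) + 0.8(159) + 0.2(167) = 24.70 + 127.20 + 33.40 = 185.30
Eq. 2: 0.85(19) - 0.6(159) = 16.15 - 95.40 = -79.25
Eq. 3: 1.35(19) + 1.4(74) + 0.3(159) = 25.65 + 103.60 + 47.70 = 176.95
Eq. 4: 1.2(19) + 0.5(73) + 0.5(74) = 22.80 + 36.50 + 37.00 = 96.30
Eq. 5: 1.35(19) = 25.65
The largest value is 185.30 kN from combination 1.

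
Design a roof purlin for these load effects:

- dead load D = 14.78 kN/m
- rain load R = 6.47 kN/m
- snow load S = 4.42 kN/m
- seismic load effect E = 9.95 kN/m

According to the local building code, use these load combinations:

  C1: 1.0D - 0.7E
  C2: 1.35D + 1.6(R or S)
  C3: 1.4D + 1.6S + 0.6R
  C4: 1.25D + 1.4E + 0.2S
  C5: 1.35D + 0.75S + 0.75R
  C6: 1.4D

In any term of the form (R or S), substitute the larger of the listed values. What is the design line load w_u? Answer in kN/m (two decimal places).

(R or S) → R = 6.47 kN/m.
C1: 1.0(14.78) - 0.7(9.95) = 7.82
C2: 1.35(14.78) + 1.6(6.47) = 30.31
C3: 1.4(14.78) + 1.6(4.42) + 0.6(6.47) = 31.65
C4: 1.25(14.78) + 1.4(9.95) + 0.2(4.42) = 33.29
C5: 1.35(14.78) + 0.75(4.42) + 0.75(6.47) = 28.12
C6: 1.4(14.78) = 20.69
Maximum is from combination 4.

33.29 kN/m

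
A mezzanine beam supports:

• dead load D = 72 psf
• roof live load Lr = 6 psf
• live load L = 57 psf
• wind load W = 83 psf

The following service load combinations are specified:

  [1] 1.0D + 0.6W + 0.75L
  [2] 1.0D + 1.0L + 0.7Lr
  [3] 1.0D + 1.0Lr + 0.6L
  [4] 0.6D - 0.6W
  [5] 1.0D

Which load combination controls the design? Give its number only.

[1] 1.0(72) + 0.6(83) + 0.75(57) = 164.6
[2] 1.0(72) + 1.0(57) + 0.7(6) = 133.2
[3] 1.0(72) + 1.0(6) + 0.6(57) = 112.2
[4] 0.6(72) - 0.6(83) = -6.6
[5] 1.0(72) = 72.0
The largest value is 164.6 psf from combination 1.

Combination 1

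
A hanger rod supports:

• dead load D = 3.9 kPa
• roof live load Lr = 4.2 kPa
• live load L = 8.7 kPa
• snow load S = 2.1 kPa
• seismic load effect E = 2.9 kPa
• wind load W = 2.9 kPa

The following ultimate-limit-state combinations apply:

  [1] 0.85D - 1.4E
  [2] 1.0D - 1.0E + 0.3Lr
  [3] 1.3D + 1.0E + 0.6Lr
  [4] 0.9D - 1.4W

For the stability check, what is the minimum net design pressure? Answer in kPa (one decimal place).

-0.7 kPa

[1] 0.85(3.9) - 1.4(2.9) = -0.7
[2] 1.0(3.9) - 1.0(2.9) + 0.3(4.2) = 3.9 - 2.9 + 1.3 = 2.3
[3] 1.3(3.9) + 1.0(2.9) + 0.6(4.2) = 5.1 + 2.9 + 2.5 = 10.5
[4] 0.9(3.9) - 1.4(2.9) = 3.5 - 4.1 = -0.6
Combination 1 gives the minimum: -0.7 kPa.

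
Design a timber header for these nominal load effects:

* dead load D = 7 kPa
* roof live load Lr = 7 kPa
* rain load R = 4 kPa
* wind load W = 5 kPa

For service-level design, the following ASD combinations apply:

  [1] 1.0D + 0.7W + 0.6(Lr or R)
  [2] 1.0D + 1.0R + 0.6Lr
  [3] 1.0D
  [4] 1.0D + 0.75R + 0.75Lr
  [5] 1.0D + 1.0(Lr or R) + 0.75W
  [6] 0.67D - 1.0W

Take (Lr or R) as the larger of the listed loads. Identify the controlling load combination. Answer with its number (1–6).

(Lr or R) → Lr = 7 kPa.
[1] 1.0(7) + 0.7(5) + 0.6(7) = 7.00 + 3.50 + 4.20 = 14.70
[2] 1.0(7) + 1.0(4) + 0.6(7) = 7.00 + 4.00 + 4.20 = 15.20
[3] 1.0(7) = 7.00
[4] 1.0(7) + 0.75(4) + 0.75(7) = 7.00 + 3.00 + 5.25 = 15.25
[5] 1.0(7) + 1.0(7) + 0.75(5) = 7.00 + 7.00 + 3.75 = 17.75
[6] 0.67(7) - 1.0(5) = 4.69 - 5.00 = -0.31
The largest value is 17.75 kPa from combination 5.

Combination 5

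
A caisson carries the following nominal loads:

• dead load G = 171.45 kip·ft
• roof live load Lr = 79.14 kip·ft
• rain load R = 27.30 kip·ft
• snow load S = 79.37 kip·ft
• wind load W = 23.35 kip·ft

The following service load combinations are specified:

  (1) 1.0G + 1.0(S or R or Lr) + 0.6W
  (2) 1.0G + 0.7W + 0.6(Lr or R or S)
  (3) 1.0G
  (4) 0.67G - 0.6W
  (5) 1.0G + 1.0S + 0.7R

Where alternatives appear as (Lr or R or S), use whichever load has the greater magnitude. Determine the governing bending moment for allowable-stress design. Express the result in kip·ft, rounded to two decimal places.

(S or R or Lr) → S = 79.37 kip·ft; (Lr or R or S) → S = 79.37 kip·ft.
(1) 1.0(171.45) + 1.0(79.37) + 0.6(23.35) = 264.83
(2) 1.0(171.45) + 0.7(23.35) + 0.6(79.37) = 235.42
(3) 1.0(171.45) = 171.45
(4) 0.67(171.45) - 0.6(23.35) = 100.86
(5) 1.0(171.45) + 1.0(79.37) + 0.7(27.30) = 269.93
Maximum is from combination 5.

269.93 kip·ft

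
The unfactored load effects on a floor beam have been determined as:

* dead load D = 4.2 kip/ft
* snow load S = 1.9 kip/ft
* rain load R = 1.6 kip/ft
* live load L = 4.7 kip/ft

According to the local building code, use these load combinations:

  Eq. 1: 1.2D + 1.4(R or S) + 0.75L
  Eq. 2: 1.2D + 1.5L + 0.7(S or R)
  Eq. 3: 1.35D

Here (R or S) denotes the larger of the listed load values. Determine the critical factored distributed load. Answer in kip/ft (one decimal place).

13.4 kip/ft

(R or S) → S = 1.9 kip/ft; (S or R) → S = 1.9 kip/ft.
Eq. 1: 1.2(4.2) + 1.4(1.9) + 0.75(4.7) = 11.2
Eq. 2: 1.2(4.2) + 1.5(4.7) + 0.7(1.9) = 13.4
Eq. 3: 1.35(4.2) = 5.7
Maximum is from combination 2.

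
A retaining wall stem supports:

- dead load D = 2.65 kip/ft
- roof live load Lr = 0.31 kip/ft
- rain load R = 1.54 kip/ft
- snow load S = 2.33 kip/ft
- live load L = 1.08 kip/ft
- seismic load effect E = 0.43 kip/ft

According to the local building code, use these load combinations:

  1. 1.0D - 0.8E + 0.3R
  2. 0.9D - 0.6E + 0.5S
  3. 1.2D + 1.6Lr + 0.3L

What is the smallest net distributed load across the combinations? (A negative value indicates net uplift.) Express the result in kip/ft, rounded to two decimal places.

2.77 kip/ft

1. 1.0(2.65) - 0.8(0.43) + 0.3(1.54) = 2.65 - 0.34 + 0.46 = 2.77
2. 0.9(2.65) - 0.6(0.43) + 0.5(2.33) = 3.29
3. 1.2(2.65) + 1.6(0.31) + 0.3(1.08) = 3.18 + 0.50 + 0.32 = 4.00
Combination 1 gives the minimum: 2.77 kip/ft.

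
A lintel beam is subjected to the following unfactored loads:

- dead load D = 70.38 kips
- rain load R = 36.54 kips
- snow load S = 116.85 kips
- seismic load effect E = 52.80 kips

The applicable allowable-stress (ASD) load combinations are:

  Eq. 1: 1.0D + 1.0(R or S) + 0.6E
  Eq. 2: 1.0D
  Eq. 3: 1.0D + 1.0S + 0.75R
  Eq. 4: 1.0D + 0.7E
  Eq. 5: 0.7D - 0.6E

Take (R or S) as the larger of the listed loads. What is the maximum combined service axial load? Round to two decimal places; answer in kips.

(R or S) → S = 116.85 kips.
Eq. 1: 1.0(70.38) + 1.0(116.85) + 0.6(52.80) = 70.38 + 116.85 + 31.68 = 218.91
Eq. 2: 1.0(70.38) = 70.38
Eq. 3: 1.0(70.38) + 1.0(116.85) + 0.75(36.54) = 70.38 + 116.85 + 27.41 = 214.64
Eq. 4: 1.0(70.38) + 0.7(52.80) = 70.38 + 36.96 = 107.34
Eq. 5: 0.7(70.38) - 0.6(52.80) = 49.27 - 31.68 = 17.59
Combination 1 governs: P = 218.91 kips.

218.91 kips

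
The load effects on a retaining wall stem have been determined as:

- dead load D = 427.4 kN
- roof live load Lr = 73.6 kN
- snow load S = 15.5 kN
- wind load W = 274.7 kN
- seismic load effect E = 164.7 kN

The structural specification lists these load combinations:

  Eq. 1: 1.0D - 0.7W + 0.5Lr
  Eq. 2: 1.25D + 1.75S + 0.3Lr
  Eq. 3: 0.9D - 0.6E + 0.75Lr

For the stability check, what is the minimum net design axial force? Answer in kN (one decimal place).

Eq. 1: 1.0(427.4) - 0.7(274.7) + 0.5(73.6) = 271.9
Eq. 2: 1.25(427.4) + 1.75(15.5) + 0.3(73.6) = 583.5
Eq. 3: 0.9(427.4) - 0.6(164.7) + 0.75(73.6) = 341.0
Combination 1 gives the minimum: 271.9 kN.

271.9 kN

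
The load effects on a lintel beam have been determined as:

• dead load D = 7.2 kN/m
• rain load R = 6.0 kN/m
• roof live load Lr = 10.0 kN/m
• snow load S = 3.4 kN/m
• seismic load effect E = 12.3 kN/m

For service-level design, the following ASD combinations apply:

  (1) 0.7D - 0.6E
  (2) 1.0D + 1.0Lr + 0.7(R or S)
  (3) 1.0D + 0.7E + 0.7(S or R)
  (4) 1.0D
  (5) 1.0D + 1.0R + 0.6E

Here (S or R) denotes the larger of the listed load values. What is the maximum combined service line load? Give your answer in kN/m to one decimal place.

(R or S) → R = 6.0 kN/m; (S or R) → R = 6.0 kN/m.
(1) 0.7(7.2) - 0.6(12.3) = -2.3
(2) 1.0(7.2) + 1.0(10.0) + 0.7(6.0) = 21.4
(3) 1.0(7.2) + 0.7(12.3) + 0.7(6.0) = 20.0
(4) 1.0(7.2) = 7.2
(5) 1.0(7.2) + 1.0(6.0) + 0.6(12.3) = 20.6
Maximum is from combination 2.

21.4 kN/m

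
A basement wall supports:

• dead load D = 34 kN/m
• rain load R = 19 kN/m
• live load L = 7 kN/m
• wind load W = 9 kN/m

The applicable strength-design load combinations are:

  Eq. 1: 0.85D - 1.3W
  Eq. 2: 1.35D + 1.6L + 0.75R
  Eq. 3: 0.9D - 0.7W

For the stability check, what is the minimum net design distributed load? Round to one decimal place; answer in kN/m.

Eq. 1: 0.85(34) - 1.3(9) = 28.9 - 11.7 = 17.2
Eq. 2: 1.35(34) + 1.6(7) + 0.75(19) = 45.9 + 11.2 + 14.3 = 71.4
Eq. 3: 0.9(34) - 0.7(9) = 30.6 - 6.3 = 24.3
Combination 1 gives the minimum: 17.2 kN/m.

17.2 kN/m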